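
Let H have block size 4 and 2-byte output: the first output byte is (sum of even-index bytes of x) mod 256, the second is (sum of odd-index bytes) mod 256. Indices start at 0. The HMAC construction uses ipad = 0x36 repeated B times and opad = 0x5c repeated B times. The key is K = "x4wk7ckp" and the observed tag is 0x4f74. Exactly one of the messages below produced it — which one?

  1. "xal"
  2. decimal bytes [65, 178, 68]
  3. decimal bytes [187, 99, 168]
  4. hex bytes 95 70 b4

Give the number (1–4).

4

Key "x4wk7ckp" = 78 34 77 6b 37 63 6b 70 is 8 bytes > B = 4, so hash it first: H(key) = 91 72, then zero-pad to 4 bytes: K' = 91 72 00 00.
K' ⊕ ipad = a7 44 36 36; K' ⊕ opad = cd 2e 5c 5c.
m1: inner = H(a7 44 36 36 78 61 6c) = c1 db; tag = H(cd 2e 5c 5c c1 db) = ea65
m2: inner = H(a7 44 36 36 41 b2 44) = 62 2c; tag = H(cd 2e 5c 5c 62 2c) = 8bb6
m3: inner = H(a7 44 36 36 bb 63 a8) = 40 dd; tag = H(cd 2e 5c 5c 40 dd) = 6967
m4: inner = H(a7 44 36 36 95 70 b4) = 26 ea; tag = H(cd 2e 5c 5c 26 ea) = 4f74 ← matches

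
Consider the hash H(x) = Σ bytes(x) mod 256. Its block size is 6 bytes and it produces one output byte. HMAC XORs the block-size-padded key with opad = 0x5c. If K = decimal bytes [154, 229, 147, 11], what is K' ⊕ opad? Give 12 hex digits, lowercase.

Key decimal bytes [154, 229, 147, 11] = 9a e5 93 0b is 4 bytes ≤ B = 6; zero-pad to 6 bytes: K' = 9a e5 93 0b 00 00.
XOR each byte with 0x5c: 9a⊕5c=c6, e5⊕5c=b9, 93⊕5c=cf, 0b⊕5c=57, 00⊕5c=5c, 00⊕5c=5c.

c6b9cf575c5c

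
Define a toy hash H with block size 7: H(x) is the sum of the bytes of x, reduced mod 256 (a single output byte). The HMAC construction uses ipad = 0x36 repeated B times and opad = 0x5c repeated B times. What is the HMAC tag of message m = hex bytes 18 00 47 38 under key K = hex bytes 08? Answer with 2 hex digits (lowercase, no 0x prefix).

95

Key hex bytes 08 is 1 byte ≤ B = 7; zero-pad to 7 bytes: K' = 08 00 00 00 00 00 00.
K' ⊕ ipad = 3e 36 36 36 36 36 36.  K' ⊕ opad = 54 5c 5c 5c 5c 5c 5c.
Inner input = (K'⊕ipad) ∥ m = 3e 36 36 36 36 36 36 ∥ 18 00 47 38.
Inner hash: sum = 62+54+54+54+54+54+54+24+0+71+56 = 537; mod 256 = 25 → 19.
Outer input = (K'⊕opad) ∥ inner = 54 5c 5c 5c 5c 5c 5c ∥ 19.
Outer hash (tag): sum = 84+92+92+92+92+92+92+25 = 661; mod 256 = 149 → 95.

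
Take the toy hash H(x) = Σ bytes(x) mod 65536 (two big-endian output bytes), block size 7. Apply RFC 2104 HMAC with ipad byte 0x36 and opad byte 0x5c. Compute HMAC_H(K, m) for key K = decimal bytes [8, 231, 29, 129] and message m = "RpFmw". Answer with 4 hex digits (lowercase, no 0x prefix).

Key decimal bytes [8, 231, 29, 129] = 08 e7 1d 81 is 4 bytes ≤ B = 7; zero-pad to 7 bytes: K' = 08 e7 1d 81 00 00 00.
K' ⊕ ipad = 3e d1 2b b7 36 36 36.  K' ⊕ opad = 54 bb 41 dd 5c 5c 5c.
Inner input = (K'⊕ipad) ∥ m = 3e d1 2b b7 36 36 36 ∥ 52 70 46 6d 77.
Inner hash: sum = 62+209+43+183+54+54+54+82+112+70+109+119 = 1151 → 04 7f.
Outer input = (K'⊕opad) ∥ inner = 54 bb 41 dd 5c 5c 5c ∥ 04 7f.
Outer hash (tag): sum = 84+187+65+221+92+92+92+4+127 = 964 → 03 c4.

03c4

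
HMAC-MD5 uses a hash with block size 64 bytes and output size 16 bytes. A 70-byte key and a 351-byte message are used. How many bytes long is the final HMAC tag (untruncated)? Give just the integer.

The tag is one MD5 digest: 16 bytes.

16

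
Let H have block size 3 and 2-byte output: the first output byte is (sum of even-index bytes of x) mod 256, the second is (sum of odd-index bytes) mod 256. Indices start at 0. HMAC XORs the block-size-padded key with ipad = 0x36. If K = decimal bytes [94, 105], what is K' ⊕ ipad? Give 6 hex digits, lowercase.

685f36

Key decimal bytes [94, 105] = 5e 69 is 2 bytes ≤ B = 3; zero-pad to 3 bytes: K' = 5e 69 00.
XOR each byte with 0x36: 5e⊕36=68, 69⊕36=5f, 00⊕36=36.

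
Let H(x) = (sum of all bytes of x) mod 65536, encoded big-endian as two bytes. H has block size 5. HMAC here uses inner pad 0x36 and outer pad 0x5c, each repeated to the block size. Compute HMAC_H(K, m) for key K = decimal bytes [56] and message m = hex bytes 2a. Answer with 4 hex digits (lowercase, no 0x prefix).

01e5

Key decimal bytes [56] = 38 is 1 byte ≤ B = 5; zero-pad to 5 bytes: K' = 38 00 00 00 00.
K' ⊕ ipad = 0e 36 36 36 36.  K' ⊕ opad = 64 5c 5c 5c 5c.
Inner input = (K'⊕ipad) ∥ m = 0e 36 36 36 36 ∥ 2a.
Inner hash: sum = 14+54+54+54+54+42 = 272 → 01 10.
Outer input = (K'⊕opad) ∥ inner = 64 5c 5c 5c 5c ∥ 01 10.
Outer hash (tag): sum = 100+92+92+92+92+1+16 = 485 → 01 e5.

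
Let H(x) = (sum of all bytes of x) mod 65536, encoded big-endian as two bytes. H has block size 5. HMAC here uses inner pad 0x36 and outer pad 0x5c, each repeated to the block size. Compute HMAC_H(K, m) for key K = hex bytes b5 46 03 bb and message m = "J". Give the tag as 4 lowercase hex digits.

Key hex bytes b5 46 03 bb is 4 bytes ≤ B = 5; zero-pad to 5 bytes: K' = b5 46 03 bb 00.
K' ⊕ ipad = 83 70 35 8d 36.  K' ⊕ opad = e9 1a 5f e7 5c.
Inner input = (K'⊕ipad) ∥ m = 83 70 35 8d 36 ∥ 4a.
Inner hash: sum = 131+112+53+141+54+74 = 565 → 02 35.
Outer input = (K'⊕opad) ∥ inner = e9 1a 5f e7 5c ∥ 02 35.
Outer hash (tag): sum = 233+26+95+231+92+2+53 = 732 → 02 dc.

02dc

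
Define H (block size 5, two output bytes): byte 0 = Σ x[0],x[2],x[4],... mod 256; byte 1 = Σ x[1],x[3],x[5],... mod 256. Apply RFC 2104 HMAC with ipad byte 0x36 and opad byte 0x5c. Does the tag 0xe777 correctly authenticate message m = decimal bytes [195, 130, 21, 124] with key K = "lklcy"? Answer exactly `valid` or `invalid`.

invalid

Key "lklcy" = 6c 6b 6c 63 79 is exactly B = 5 bytes: K' = 6c 6b 6c 63 79.
K' ⊕ ipad = 5a 5d 5a 55 4f; K' ⊕ opad = 30 37 30 3f 25.
Inner hash: even-index sum = 513 mod 256 = 1; odd-index sum = 394 mod 256 = 138 → 01 8a.
Outer hash (recomputed tag): even-index sum = 271 mod 256 = 15; odd-index sum = 119 mod 256 = 119 → 0f 77.
Recomputed tag = 0f77; claimed = e777 → mismatch.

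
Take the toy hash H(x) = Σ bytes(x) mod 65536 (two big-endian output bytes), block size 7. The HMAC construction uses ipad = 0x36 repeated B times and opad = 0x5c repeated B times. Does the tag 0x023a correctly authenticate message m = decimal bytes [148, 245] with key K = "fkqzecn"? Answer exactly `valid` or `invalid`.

valid

Key "fkqzecn" = 66 6b 71 7a 65 63 6e is exactly B = 7 bytes: K' = 66 6b 71 7a 65 63 6e.
K' ⊕ ipad = 50 5d 47 4c 53 55 58; K' ⊕ opad = 3a 37 2d 26 39 3f 32.
Inner hash: sum = 80+93+71+76+83+85+88+148+245 = 969 → 03 c9.
Outer hash (recomputed tag): sum = 58+55+45+38+57+63+50+3+201 = 570 → 02 3a.
Recomputed tag = 023a; claimed = 023a → match.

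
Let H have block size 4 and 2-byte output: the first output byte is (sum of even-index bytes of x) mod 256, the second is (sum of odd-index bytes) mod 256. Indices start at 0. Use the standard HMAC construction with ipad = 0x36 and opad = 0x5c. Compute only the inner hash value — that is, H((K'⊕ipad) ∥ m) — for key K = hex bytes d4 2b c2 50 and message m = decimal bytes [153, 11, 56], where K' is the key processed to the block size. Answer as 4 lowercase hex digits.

Key hex bytes d4 2b c2 50 is exactly B = 4 bytes: K' = d4 2b c2 50.
K' ⊕ ipad = e2 1d f4 66.
Inner input = e2 1d f4 66 ∥ 99 0b 38.
Inner hash: even-index sum = 679 mod 256 = 167; odd-index sum = 142 mod 256 = 142 → a7 8e.

a78e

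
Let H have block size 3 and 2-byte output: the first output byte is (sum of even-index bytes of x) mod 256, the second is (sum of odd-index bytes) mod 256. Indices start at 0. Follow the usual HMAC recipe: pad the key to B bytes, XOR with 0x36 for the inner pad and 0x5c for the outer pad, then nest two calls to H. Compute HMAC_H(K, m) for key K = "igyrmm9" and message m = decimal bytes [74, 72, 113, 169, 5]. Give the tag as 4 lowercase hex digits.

Key "igyrmm9" = 69 67 79 72 6d 6d 39 is 7 bytes > B = 3, so hash it first: H(key) = 88 46, then zero-pad to 3 bytes: K' = 88 46 00.
K' ⊕ ipad = be 70 36.  K' ⊕ opad = d4 1a 5c.
Inner input = (K'⊕ipad) ∥ m = be 70 36 ∥ 4a 48 71 a9 05.
Inner hash: even-index sum = 485 mod 256 = 229; odd-index sum = 304 mod 256 = 48 → e5 30.
Outer input = (K'⊕opad) ∥ inner = d4 1a 5c ∥ e5 30.
Outer hash (tag): even-index sum = 352 mod 256 = 96; odd-index sum = 255 mod 256 = 255 → 60 ff.

60ff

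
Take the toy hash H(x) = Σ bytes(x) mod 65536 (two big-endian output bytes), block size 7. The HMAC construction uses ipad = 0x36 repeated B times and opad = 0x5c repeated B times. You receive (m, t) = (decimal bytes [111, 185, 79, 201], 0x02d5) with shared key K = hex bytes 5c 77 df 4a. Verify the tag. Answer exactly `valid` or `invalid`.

invalid

Key hex bytes 5c 77 df 4a is 4 bytes ≤ B = 7; zero-pad to 7 bytes: K' = 5c 77 df 4a 00 00 00.
K' ⊕ ipad = 6a 41 e9 7c 36 36 36; K' ⊕ opad = 00 2b 83 16 5c 5c 5c.
Inner hash: sum = 106+65+233+124+54+54+54+111+185+79+201 = 1266 → 04 f2.
Outer hash (recomputed tag): sum = 0+43+131+22+92+92+92+4+242 = 718 → 02 ce.
Recomputed tag = 02ce; claimed = 02d5 → mismatch.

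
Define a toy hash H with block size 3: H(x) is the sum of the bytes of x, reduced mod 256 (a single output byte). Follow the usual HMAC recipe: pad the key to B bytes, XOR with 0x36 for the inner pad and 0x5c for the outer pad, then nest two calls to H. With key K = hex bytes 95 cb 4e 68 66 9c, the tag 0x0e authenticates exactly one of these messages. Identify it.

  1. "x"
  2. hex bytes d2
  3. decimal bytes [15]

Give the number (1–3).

1

Key hex bytes 95 cb 4e 68 66 9c is 6 bytes > B = 3, so hash it first: H(key) = 18, then zero-pad to 3 bytes: K' = 18 00 00.
K' ⊕ ipad = 2e 36 36; K' ⊕ opad = 44 5c 5c.
m1: inner = H(2e 36 36 78) = 12; tag = H(44 5c 5c 12) = 0e ← matches
m2: inner = H(2e 36 36 d2) = 6c; tag = H(44 5c 5c 6c) = 68
m3: inner = H(2e 36 36 0f) = a9; tag = H(44 5c 5c a9) = a5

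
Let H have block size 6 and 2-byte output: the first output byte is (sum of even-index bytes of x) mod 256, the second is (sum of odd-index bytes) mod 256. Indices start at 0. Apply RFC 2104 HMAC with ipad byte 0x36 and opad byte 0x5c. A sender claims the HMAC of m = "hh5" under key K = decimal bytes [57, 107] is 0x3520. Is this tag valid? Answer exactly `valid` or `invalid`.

Key decimal bytes [57, 107] = 39 6b is 2 bytes ≤ B = 6; zero-pad to 6 bytes: K' = 39 6b 00 00 00 00.
K' ⊕ ipad = 0f 5d 36 36 36 36; K' ⊕ opad = 65 37 5c 5c 5c 5c.
Inner hash: even-index sum = 280 mod 256 = 24; odd-index sum = 305 mod 256 = 49 → 18 31.
Outer hash (recomputed tag): even-index sum = 309 mod 256 = 53; odd-index sum = 288 mod 256 = 32 → 35 20.
Recomputed tag = 3520; claimed = 3520 → match.

valid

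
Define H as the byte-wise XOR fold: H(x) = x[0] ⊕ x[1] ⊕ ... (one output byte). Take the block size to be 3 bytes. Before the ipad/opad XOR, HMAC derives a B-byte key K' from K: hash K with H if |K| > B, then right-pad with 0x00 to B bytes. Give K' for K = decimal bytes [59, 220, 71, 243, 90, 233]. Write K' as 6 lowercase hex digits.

e00000

|K| = 6 > B = 3, so first hash the key.
H(K): XOR 3b⊕dc⊕47⊕f3⊕5a⊕e9 = e0.
Zero-pad H(K) = e0 to 3 bytes: K' = e0 00 00.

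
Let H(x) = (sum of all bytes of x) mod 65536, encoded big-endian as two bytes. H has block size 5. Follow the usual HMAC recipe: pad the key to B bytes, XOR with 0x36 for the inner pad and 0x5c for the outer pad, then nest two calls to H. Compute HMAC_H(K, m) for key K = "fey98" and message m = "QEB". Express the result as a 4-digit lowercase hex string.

Key "fey98" = 66 65 79 39 38 is exactly B = 5 bytes: K' = 66 65 79 39 38.
K' ⊕ ipad = 50 53 4f 0f 0e.  K' ⊕ opad = 3a 39 25 65 64.
Inner input = (K'⊕ipad) ∥ m = 50 53 4f 0f 0e ∥ 51 45 42.
Inner hash: sum = 80+83+79+15+14+81+69+66 = 487 → 01 e7.
Outer input = (K'⊕opad) ∥ inner = 3a 39 25 65 64 ∥ 01 e7.
Outer hash (tag): sum = 58+57+37+101+100+1+231 = 585 → 02 49.

0249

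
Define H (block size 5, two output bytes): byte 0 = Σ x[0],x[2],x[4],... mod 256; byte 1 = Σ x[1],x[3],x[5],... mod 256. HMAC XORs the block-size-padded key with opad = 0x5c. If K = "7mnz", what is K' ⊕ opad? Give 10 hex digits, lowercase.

6b3132265c

Key "7mnz" = 37 6d 6e 7a is 4 bytes ≤ B = 5; zero-pad to 5 bytes: K' = 37 6d 6e 7a 00.
XOR each byte with 0x5c: 37⊕5c=6b, 6d⊕5c=31, 6e⊕5c=32, 7a⊕5c=26, 00⊕5c=5c.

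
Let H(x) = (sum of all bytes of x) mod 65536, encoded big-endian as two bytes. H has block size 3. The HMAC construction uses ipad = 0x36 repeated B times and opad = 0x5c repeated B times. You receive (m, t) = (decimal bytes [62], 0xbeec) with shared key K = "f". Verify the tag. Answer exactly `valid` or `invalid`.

invalid

Key "f" = 66 is 1 byte ≤ B = 3; zero-pad to 3 bytes: K' = 66 00 00.
K' ⊕ ipad = 50 36 36; K' ⊕ opad = 3a 5c 5c.
Inner hash: sum = 80+54+54+62 = 250 → 00 fa.
Outer hash (recomputed tag): sum = 58+92+92+0+250 = 492 → 01 ec.
Recomputed tag = 01ec; claimed = beec → mismatch.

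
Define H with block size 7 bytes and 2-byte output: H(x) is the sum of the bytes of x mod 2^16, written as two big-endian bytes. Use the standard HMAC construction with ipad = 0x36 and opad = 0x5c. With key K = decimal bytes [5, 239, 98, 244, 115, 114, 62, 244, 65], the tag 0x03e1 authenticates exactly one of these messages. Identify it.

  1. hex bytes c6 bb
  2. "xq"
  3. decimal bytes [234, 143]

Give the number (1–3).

2

Key decimal bytes [5, 239, 98, 244, 115, 114, 62, 244, 65] = 05 ef 62 f4 73 72 3e f4 41 is 9 bytes > B = 7, so hash it first: H(key) = 04 a2, then zero-pad to 7 bytes: K' = 04 a2 00 00 00 00 00.
K' ⊕ ipad = 32 94 36 36 36 36 36; K' ⊕ opad = 58 fe 5c 5c 5c 5c 5c.
m1: inner = H(32 94 36 36 36 36 36 c6 bb) = 03 55; tag = H(58 fe 5c 5c 5c 5c 5c 03 55) = 037a
m2: inner = H(32 94 36 36 36 36 36 78 71) = 02 bd; tag = H(58 fe 5c 5c 5c 5c 5c 02 bd) = 03e1 ← matches
m3: inner = H(32 94 36 36 36 36 36 ea 8f) = 03 4d; tag = H(58 fe 5c 5c 5c 5c 5c 03 4d) = 0372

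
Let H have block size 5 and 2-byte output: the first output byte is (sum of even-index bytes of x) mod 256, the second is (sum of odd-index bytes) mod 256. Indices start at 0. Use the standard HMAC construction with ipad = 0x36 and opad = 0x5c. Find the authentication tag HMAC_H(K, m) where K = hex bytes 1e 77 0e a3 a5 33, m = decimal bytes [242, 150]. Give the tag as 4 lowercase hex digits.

Key hex bytes 1e 77 0e a3 a5 33 is 6 bytes > B = 5, so hash it first: H(key) = d1 4d, then zero-pad to 5 bytes: K' = d1 4d 00 00 00.
K' ⊕ ipad = e7 7b 36 36 36.  K' ⊕ opad = 8d 11 5c 5c 5c.
Inner input = (K'⊕ipad) ∥ m = e7 7b 36 36 36 ∥ f2 96.
Inner hash: even-index sum = 489 mod 256 = 233; odd-index sum = 419 mod 256 = 163 → e9 a3.
Outer input = (K'⊕opad) ∥ inner = 8d 11 5c 5c 5c ∥ e9 a3.
Outer hash (tag): even-index sum = 488 mod 256 = 232; odd-index sum = 342 mod 256 = 86 → e8 56.

e856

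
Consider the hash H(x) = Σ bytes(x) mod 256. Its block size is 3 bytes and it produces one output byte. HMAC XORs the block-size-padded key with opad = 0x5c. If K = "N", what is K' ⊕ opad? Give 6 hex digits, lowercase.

Key "N" = 4e is 1 byte ≤ B = 3; zero-pad to 3 bytes: K' = 4e 00 00.
XOR each byte with 0x5c: 4e⊕5c=12, 00⊕5c=5c, 00⊕5c=5c.

125c5c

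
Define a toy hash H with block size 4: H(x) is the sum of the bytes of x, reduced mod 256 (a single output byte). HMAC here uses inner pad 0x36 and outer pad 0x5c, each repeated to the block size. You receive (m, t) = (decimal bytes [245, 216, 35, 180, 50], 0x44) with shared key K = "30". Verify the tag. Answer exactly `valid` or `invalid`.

invalid

Key "30" = 33 30 is 2 bytes ≤ B = 4; zero-pad to 4 bytes: K' = 33 30 00 00.
K' ⊕ ipad = 05 06 36 36; K' ⊕ opad = 6f 6c 5c 5c.
Inner hash: sum = 5+6+54+54+245+216+35+180+50 = 845; mod 256 = 77 → 4d.
Outer hash (recomputed tag): sum = 111+108+92+92+77 = 480; mod 256 = 224 → e0.
Recomputed tag = e0; claimed = 44 → mismatch.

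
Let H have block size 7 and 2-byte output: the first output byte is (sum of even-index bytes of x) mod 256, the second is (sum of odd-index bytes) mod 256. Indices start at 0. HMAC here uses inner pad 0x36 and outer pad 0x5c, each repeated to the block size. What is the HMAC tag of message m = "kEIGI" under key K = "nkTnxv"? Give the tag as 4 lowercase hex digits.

ac5d

Key "nkTnxv" = 6e 6b 54 6e 78 76 is 6 bytes ≤ B = 7; zero-pad to 7 bytes: K' = 6e 6b 54 6e 78 76 00.
K' ⊕ ipad = 58 5d 62 58 4e 40 36.  K' ⊕ opad = 32 37 08 32 24 2a 5c.
Inner input = (K'⊕ipad) ∥ m = 58 5d 62 58 4e 40 36 ∥ 6b 45 49 47 49.
Inner hash: even-index sum = 458 mod 256 = 202; odd-index sum = 498 mod 256 = 242 → ca f2.
Outer input = (K'⊕opad) ∥ inner = 32 37 08 32 24 2a 5c ∥ ca f2.
Outer hash (tag): even-index sum = 428 mod 256 = 172; odd-index sum = 349 mod 256 = 93 → ac 5d.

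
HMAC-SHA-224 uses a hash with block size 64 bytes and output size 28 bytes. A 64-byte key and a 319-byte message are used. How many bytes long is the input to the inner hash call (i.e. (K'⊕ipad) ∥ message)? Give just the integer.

Key is 64 ≤ 64 bytes, zero-padded: |K'| = 64.
Inner input = (K'⊕ipad) ∥ m → 64 + 319 = 383 bytes.

383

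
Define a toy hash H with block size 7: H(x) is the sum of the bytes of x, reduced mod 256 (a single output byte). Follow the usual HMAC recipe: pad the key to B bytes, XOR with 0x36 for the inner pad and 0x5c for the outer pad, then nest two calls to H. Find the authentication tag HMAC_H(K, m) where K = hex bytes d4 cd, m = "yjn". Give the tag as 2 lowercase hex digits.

21

Key hex bytes d4 cd is 2 bytes ≤ B = 7; zero-pad to 7 bytes: K' = d4 cd 00 00 00 00 00.
K' ⊕ ipad = e2 fb 36 36 36 36 36.  K' ⊕ opad = 88 91 5c 5c 5c 5c 5c.
Inner input = (K'⊕ipad) ∥ m = e2 fb 36 36 36 36 36 ∥ 79 6a 6e.
Inner hash: sum = 226+251+54+54+54+54+54+121+106+110 = 1084; mod 256 = 60 → 3c.
Outer input = (K'⊕opad) ∥ inner = 88 91 5c 5c 5c 5c 5c ∥ 3c.
Outer hash (tag): sum = 136+145+92+92+92+92+92+60 = 801; mod 256 = 33 → 21.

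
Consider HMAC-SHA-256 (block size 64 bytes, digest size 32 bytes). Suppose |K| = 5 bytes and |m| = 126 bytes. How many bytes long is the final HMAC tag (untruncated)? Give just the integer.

32

The tag is one SHA-256 digest: 32 bytes.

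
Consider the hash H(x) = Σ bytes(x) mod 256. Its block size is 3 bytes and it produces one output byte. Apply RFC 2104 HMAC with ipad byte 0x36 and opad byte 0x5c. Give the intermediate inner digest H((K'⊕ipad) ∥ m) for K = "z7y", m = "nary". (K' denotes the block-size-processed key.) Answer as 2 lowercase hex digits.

Key "z7y" = 7a 37 79 is exactly B = 3 bytes: K' = 7a 37 79.
K' ⊕ ipad = 4c 01 4f.
Inner input = 4c 01 4f ∥ 6e 61 72 79.
Inner hash: sum = 76+1+79+110+97+114+121 = 598; mod 256 = 86 → 56.

56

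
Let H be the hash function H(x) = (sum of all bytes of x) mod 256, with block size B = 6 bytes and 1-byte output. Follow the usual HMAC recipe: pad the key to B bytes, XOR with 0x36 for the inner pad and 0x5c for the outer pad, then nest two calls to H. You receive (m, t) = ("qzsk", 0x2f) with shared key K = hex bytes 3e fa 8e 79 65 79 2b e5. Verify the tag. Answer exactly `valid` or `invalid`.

valid

Key hex bytes 3e fa 8e 79 65 79 2b e5 is 8 bytes > B = 6, so hash it first: H(key) = 2d, then zero-pad to 6 bytes: K' = 2d 00 00 00 00 00.
K' ⊕ ipad = 1b 36 36 36 36 36; K' ⊕ opad = 71 5c 5c 5c 5c 5c.
Inner hash: sum = 27+54+54+54+54+54+113+122+115+107 = 754; mod 256 = 242 → f2.
Outer hash (recomputed tag): sum = 113+92+92+92+92+92+242 = 815; mod 256 = 47 → 2f.
Recomputed tag = 2f; claimed = 2f → match.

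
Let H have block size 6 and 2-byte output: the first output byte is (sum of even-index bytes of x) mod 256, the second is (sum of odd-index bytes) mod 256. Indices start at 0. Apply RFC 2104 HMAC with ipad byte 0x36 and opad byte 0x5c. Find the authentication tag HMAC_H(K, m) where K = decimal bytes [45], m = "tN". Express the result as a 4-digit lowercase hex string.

Key decimal bytes [45] = 2d is 1 byte ≤ B = 6; zero-pad to 6 bytes: K' = 2d 00 00 00 00 00.
K' ⊕ ipad = 1b 36 36 36 36 36.  K' ⊕ opad = 71 5c 5c 5c 5c 5c.
Inner input = (K'⊕ipad) ∥ m = 1b 36 36 36 36 36 ∥ 74 4e.
Inner hash: even-index sum = 251 mod 256 = 251; odd-index sum = 240 mod 256 = 240 → fb f0.
Outer input = (K'⊕opad) ∥ inner = 71 5c 5c 5c 5c 5c ∥ fb f0.
Outer hash (tag): even-index sum = 548 mod 256 = 36; odd-index sum = 516 mod 256 = 4 → 24 04.

2404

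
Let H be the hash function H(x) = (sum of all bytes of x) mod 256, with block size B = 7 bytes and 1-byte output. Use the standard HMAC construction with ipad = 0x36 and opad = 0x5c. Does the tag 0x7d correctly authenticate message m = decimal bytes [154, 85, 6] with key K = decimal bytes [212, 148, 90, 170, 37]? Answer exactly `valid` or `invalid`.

Key decimal bytes [212, 148, 90, 170, 37] = d4 94 5a aa 25 is 5 bytes ≤ B = 7; zero-pad to 7 bytes: K' = d4 94 5a aa 25 00 00.
K' ⊕ ipad = e2 a2 6c 9c 13 36 36; K' ⊕ opad = 88 c8 06 f6 79 5c 5c.
Inner hash: sum = 226+162+108+156+19+54+54+154+85+6 = 1024; mod 256 = 0 → 00.
Outer hash (recomputed tag): sum = 136+200+6+246+121+92+92+0 = 893; mod 256 = 125 → 7d.
Recomputed tag = 7d; claimed = 7d → match.

valid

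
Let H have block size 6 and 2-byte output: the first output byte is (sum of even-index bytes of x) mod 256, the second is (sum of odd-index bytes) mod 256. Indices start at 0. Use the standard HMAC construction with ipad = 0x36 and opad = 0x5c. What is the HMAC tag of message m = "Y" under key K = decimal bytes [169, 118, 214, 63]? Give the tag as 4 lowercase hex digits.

e968

Key decimal bytes [169, 118, 214, 63] = a9 76 d6 3f is 4 bytes ≤ B = 6; zero-pad to 6 bytes: K' = a9 76 d6 3f 00 00.
K' ⊕ ipad = 9f 40 e0 09 36 36.  K' ⊕ opad = f5 2a 8a 63 5c 5c.
Inner input = (K'⊕ipad) ∥ m = 9f 40 e0 09 36 36 ∥ 59.
Inner hash: even-index sum = 526 mod 256 = 14; odd-index sum = 127 mod 256 = 127 → 0e 7f.
Outer input = (K'⊕opad) ∥ inner = f5 2a 8a 63 5c 5c ∥ 0e 7f.
Outer hash (tag): even-index sum = 489 mod 256 = 233; odd-index sum = 360 mod 256 = 104 → e9 68.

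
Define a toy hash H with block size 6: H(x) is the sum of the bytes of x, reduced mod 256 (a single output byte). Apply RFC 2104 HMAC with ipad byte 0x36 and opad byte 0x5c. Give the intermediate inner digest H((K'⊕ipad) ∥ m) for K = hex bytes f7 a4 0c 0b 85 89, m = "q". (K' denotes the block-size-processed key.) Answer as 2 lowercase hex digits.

ad

Key hex bytes f7 a4 0c 0b 85 89 is exactly B = 6 bytes: K' = f7 a4 0c 0b 85 89.
K' ⊕ ipad = c1 92 3a 3d b3 bf.
Inner input = c1 92 3a 3d b3 bf ∥ 71.
Inner hash: sum = 193+146+58+61+179+191+113 = 941; mod 256 = 173 → ad.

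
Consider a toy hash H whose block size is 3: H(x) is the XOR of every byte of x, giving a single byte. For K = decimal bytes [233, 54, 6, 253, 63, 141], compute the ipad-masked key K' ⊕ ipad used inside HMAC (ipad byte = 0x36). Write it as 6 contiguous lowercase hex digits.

Key decimal bytes [233, 54, 6, 253, 63, 141] = e9 36 06 fd 3f 8d is 6 bytes > B = 3, so hash it first: H(key) = 96, then zero-pad to 3 bytes: K' = 96 00 00.
XOR each byte with 0x36: 96⊕36=a0, 00⊕36=36, 00⊕36=36.

a03636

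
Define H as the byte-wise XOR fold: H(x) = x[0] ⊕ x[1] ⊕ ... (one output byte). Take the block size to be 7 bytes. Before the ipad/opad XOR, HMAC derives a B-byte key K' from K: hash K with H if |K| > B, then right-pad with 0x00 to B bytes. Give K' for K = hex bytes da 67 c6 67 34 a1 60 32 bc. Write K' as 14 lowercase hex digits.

67000000000000

|K| = 9 > B = 7, so first hash the key.
H(K): XOR da⊕67⊕c6⊕67⊕34⊕a1⊕60⊕32⊕bc = 67.
Zero-pad H(K) = 67 to 7 bytes: K' = 67 00 00 00 00 00 00.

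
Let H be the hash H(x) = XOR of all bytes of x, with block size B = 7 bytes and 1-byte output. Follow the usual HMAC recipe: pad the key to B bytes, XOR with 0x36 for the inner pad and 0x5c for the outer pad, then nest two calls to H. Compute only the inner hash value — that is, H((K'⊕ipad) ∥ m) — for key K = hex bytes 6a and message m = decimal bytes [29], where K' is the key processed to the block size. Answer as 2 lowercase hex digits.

41

Key hex bytes 6a is 1 byte ≤ B = 7; zero-pad to 7 bytes: K' = 6a 00 00 00 00 00 00.
K' ⊕ ipad = 5c 36 36 36 36 36 36.
Inner input = 5c 36 36 36 36 36 36 ∥ 1d.
Inner hash: XOR 5c⊕36⊕36⊕36⊕36⊕36⊕36⊕1d = 41.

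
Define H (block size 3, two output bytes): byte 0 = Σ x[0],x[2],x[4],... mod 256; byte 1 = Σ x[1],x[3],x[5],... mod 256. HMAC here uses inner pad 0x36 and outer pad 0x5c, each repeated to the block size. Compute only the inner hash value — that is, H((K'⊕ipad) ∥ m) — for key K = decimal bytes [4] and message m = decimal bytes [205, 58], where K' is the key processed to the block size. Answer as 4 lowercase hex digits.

Key decimal bytes [4] = 04 is 1 byte ≤ B = 3; zero-pad to 3 bytes: K' = 04 00 00.
K' ⊕ ipad = 32 36 36.
Inner input = 32 36 36 ∥ cd 3a.
Inner hash: even-index sum = 162 mod 256 = 162; odd-index sum = 259 mod 256 = 3 → a2 03.

a203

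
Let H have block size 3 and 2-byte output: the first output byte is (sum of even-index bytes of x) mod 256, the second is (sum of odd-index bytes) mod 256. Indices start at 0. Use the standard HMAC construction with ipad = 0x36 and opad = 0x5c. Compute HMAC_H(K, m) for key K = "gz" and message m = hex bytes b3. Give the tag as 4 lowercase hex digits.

96ad

Key "gz" = 67 7a is 2 bytes ≤ B = 3; zero-pad to 3 bytes: K' = 67 7a 00.
K' ⊕ ipad = 51 4c 36.  K' ⊕ opad = 3b 26 5c.
Inner input = (K'⊕ipad) ∥ m = 51 4c 36 ∥ b3.
Inner hash: even-index sum = 135 mod 256 = 135; odd-index sum = 255 mod 256 = 255 → 87 ff.
Outer input = (K'⊕opad) ∥ inner = 3b 26 5c ∥ 87 ff.
Outer hash (tag): even-index sum = 406 mod 256 = 150; odd-index sum = 173 mod 256 = 173 → 96 ad.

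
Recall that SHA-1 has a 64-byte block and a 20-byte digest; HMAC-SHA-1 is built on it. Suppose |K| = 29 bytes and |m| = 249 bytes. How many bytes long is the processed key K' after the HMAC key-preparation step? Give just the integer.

64

Key is 29 ≤ 64 bytes, zero-padded: |K'| = 64.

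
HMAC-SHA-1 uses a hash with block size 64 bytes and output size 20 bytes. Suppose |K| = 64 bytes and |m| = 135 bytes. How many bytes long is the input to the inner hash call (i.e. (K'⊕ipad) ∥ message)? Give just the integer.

Key is 64 ≤ 64 bytes, zero-padded: |K'| = 64.
Inner input = (K'⊕ipad) ∥ m → 64 + 135 = 199 bytes.

199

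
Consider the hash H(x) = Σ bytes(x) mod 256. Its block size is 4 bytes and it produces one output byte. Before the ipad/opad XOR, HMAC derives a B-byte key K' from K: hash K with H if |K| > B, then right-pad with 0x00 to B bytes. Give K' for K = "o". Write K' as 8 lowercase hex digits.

6f000000

Key "o" = 6f is 1 byte ≤ B = 4; zero-pad to 4 bytes: K' = 6f 00 00 00.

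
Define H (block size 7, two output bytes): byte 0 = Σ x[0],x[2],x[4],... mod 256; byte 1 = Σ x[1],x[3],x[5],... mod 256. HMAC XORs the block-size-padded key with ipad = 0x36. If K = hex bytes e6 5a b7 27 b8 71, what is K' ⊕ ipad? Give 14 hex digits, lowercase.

Key hex bytes e6 5a b7 27 b8 71 is 6 bytes ≤ B = 7; zero-pad to 7 bytes: K' = e6 5a b7 27 b8 71 00.
XOR each byte with 0x36: e6⊕36=d0, 5a⊕36=6c, b7⊕36=81, 27⊕36=11, b8⊕36=8e, 71⊕36=47, 00⊕36=36.

d06c81118e4736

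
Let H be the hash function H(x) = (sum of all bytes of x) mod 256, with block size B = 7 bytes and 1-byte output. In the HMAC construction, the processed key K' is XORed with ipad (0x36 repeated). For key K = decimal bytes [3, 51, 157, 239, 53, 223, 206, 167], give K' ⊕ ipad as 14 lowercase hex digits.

Key decimal bytes [3, 51, 157, 239, 53, 223, 206, 167] = 03 33 9d ef 35 df ce a7 is 8 bytes > B = 7, so hash it first: H(key) = 4b, then zero-pad to 7 bytes: K' = 4b 00 00 00 00 00 00.
XOR each byte with 0x36: 4b⊕36=7d, 00⊕36=36, 00⊕36=36, 00⊕36=36, 00⊕36=36, 00⊕36=36, 00⊕36=36.

7d363636363636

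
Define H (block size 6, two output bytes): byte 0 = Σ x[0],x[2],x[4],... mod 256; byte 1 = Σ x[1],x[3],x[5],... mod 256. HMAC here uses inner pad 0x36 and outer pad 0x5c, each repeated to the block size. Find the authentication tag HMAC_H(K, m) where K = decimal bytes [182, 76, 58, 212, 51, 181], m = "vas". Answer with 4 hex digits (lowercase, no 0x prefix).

Key decimal bytes [182, 76, 58, 212, 51, 181] = b6 4c 3a d4 33 b5 is exactly B = 6 bytes: K' = b6 4c 3a d4 33 b5.
K' ⊕ ipad = 80 7a 0c e2 05 83.  K' ⊕ opad = ea 10 66 88 6f e9.
Inner input = (K'⊕ipad) ∥ m = 80 7a 0c e2 05 83 ∥ 76 61 73.
Inner hash: even-index sum = 378 mod 256 = 122; odd-index sum = 576 mod 256 = 64 → 7a 40.
Outer input = (K'⊕opad) ∥ inner = ea 10 66 88 6f e9 ∥ 7a 40.
Outer hash (tag): even-index sum = 569 mod 256 = 57; odd-index sum = 449 mod 256 = 193 → 39 c1.

39c1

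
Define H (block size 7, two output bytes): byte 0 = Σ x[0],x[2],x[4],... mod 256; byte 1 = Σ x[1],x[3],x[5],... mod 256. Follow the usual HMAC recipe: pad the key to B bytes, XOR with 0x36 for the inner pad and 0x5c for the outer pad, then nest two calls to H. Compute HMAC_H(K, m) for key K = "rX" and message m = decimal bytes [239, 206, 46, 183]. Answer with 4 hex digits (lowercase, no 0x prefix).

Key "rX" = 72 58 is 2 bytes ≤ B = 7; zero-pad to 7 bytes: K' = 72 58 00 00 00 00 00.
K' ⊕ ipad = 44 6e 36 36 36 36 36.  K' ⊕ opad = 2e 04 5c 5c 5c 5c 5c.
Inner input = (K'⊕ipad) ∥ m = 44 6e 36 36 36 36 36 ∥ ef ce 2e b7.
Inner hash: even-index sum = 619 mod 256 = 107; odd-index sum = 503 mod 256 = 247 → 6b f7.
Outer input = (K'⊕opad) ∥ inner = 2e 04 5c 5c 5c 5c 5c ∥ 6b f7.
Outer hash (tag): even-index sum = 569 mod 256 = 57; odd-index sum = 295 mod 256 = 39 → 39 27.

3927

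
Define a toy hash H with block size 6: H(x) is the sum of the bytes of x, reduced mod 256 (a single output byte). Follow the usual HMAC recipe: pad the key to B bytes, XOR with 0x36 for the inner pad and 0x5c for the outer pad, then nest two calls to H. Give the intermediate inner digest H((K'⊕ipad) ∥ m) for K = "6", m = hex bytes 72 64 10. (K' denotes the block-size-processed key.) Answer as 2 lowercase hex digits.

f4

Key "6" = 36 is 1 byte ≤ B = 6; zero-pad to 6 bytes: K' = 36 00 00 00 00 00.
K' ⊕ ipad = 00 36 36 36 36 36.
Inner input = 00 36 36 36 36 36 ∥ 72 64 10.
Inner hash: sum = 0+54+54+54+54+54+114+100+16 = 500; mod 256 = 244 → f4.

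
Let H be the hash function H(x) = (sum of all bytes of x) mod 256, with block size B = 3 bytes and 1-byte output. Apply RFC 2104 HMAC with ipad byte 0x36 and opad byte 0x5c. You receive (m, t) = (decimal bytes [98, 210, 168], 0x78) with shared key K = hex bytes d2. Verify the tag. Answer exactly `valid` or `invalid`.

invalid

Key hex bytes d2 is 1 byte ≤ B = 3; zero-pad to 3 bytes: K' = d2 00 00.
K' ⊕ ipad = e4 36 36; K' ⊕ opad = 8e 5c 5c.
Inner hash: sum = 228+54+54+98+210+168 = 812; mod 256 = 44 → 2c.
Outer hash (recomputed tag): sum = 142+92+92+44 = 370; mod 256 = 114 → 72.
Recomputed tag = 72; claimed = 78 → mismatch.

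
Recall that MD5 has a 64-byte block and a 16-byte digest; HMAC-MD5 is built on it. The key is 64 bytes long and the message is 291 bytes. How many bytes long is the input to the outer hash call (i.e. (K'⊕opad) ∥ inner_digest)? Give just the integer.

80

Key is 64 ≤ 64 bytes, zero-padded: |K'| = 64.
Outer input = (K'⊕opad) ∥ H(inner) → 64 + 16 = 80 bytes.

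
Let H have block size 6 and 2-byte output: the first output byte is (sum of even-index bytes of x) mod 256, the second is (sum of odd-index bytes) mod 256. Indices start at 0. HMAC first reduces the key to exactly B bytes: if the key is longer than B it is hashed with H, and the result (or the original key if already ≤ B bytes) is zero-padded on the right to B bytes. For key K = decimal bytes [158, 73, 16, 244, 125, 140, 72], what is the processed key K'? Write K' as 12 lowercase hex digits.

|K| = 7 > B = 6, so first hash the key.
H(K): even-index sum = 371 mod 256 = 115; odd-index sum = 457 mod 256 = 201 → 73 c9.
Zero-pad H(K) = 73 c9 to 6 bytes: K' = 73 c9 00 00 00 00.

73c900000000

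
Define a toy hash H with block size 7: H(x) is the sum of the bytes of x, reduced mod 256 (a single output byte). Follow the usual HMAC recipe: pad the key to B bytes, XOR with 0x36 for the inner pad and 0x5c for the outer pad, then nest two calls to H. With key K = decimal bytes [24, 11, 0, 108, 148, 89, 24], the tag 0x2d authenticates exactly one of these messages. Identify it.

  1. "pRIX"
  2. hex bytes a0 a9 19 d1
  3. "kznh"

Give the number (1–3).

3

Key decimal bytes [24, 11, 0, 108, 148, 89, 24] = 18 0b 00 6c 94 59 18 is exactly B = 7 bytes: K' = 18 0b 00 6c 94 59 18.
K' ⊕ ipad = 2e 3d 36 5a a2 6f 2e; K' ⊕ opad = 44 57 5c 30 c8 05 44.
m1: inner = H(2e 3d 36 5a a2 6f 2e 70 52 49 58) = 9d; tag = H(44 57 5c 30 c8 05 44 9d) = d5
m2: inner = H(2e 3d 36 5a a2 6f 2e a0 a9 19 d1) = 6d; tag = H(44 57 5c 30 c8 05 44 6d) = a5
m3: inner = H(2e 3d 36 5a a2 6f 2e 6b 7a 6e 68) = f5; tag = H(44 57 5c 30 c8 05 44 f5) = 2d ← matches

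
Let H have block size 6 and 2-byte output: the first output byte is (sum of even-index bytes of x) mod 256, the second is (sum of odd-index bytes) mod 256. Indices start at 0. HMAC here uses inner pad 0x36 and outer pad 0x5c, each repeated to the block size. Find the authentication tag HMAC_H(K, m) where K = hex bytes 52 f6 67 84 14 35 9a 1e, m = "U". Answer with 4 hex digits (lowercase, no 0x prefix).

Key hex bytes 52 f6 67 84 14 35 9a 1e is 8 bytes > B = 6, so hash it first: H(key) = 67 cd, then zero-pad to 6 bytes: K' = 67 cd 00 00 00 00.
K' ⊕ ipad = 51 fb 36 36 36 36.  K' ⊕ opad = 3b 91 5c 5c 5c 5c.
Inner input = (K'⊕ipad) ∥ m = 51 fb 36 36 36 36 ∥ 55.
Inner hash: even-index sum = 274 mod 256 = 18; odd-index sum = 359 mod 256 = 103 → 12 67.
Outer input = (K'⊕opad) ∥ inner = 3b 91 5c 5c 5c 5c ∥ 12 67.
Outer hash (tag): even-index sum = 261 mod 256 = 5; odd-index sum = 432 mod 256 = 176 → 05 b0.

05b0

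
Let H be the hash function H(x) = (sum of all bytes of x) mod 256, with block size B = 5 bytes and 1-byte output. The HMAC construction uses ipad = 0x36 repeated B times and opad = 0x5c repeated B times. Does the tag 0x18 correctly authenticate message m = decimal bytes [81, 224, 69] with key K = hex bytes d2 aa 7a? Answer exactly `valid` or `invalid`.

Key hex bytes d2 aa 7a is 3 bytes ≤ B = 5; zero-pad to 5 bytes: K' = d2 aa 7a 00 00.
K' ⊕ ipad = e4 9c 4c 36 36; K' ⊕ opad = 8e f6 26 5c 5c.
Inner hash: sum = 228+156+76+54+54+81+224+69 = 942; mod 256 = 174 → ae.
Outer hash (recomputed tag): sum = 142+246+38+92+92+174 = 784; mod 256 = 16 → 10.
Recomputed tag = 10; claimed = 18 → mismatch.

invalid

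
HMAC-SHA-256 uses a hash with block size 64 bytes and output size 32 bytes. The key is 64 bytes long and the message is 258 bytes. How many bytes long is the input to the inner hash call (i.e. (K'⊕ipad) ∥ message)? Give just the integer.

322

Key is 64 ≤ 64 bytes, zero-padded: |K'| = 64.
Inner input = (K'⊕ipad) ∥ m → 64 + 258 = 322 bytes.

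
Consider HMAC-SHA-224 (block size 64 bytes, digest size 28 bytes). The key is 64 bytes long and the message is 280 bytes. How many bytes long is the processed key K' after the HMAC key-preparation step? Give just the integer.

Key is 64 ≤ 64 bytes, zero-padded: |K'| = 64.

64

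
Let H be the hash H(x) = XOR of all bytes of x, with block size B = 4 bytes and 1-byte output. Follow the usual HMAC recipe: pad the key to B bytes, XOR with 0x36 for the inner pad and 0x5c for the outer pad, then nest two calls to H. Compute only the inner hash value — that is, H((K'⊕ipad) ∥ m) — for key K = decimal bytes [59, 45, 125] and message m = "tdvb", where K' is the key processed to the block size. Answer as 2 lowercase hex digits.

Key decimal bytes [59, 45, 125] = 3b 2d 7d is 3 bytes ≤ B = 4; zero-pad to 4 bytes: K' = 3b 2d 7d 00.
K' ⊕ ipad = 0d 1b 4b 36.
Inner input = 0d 1b 4b 36 ∥ 74 64 76 62.
Inner hash: XOR 0d⊕1b⊕4b⊕36⊕74⊕64⊕76⊕62 = 6f.

6f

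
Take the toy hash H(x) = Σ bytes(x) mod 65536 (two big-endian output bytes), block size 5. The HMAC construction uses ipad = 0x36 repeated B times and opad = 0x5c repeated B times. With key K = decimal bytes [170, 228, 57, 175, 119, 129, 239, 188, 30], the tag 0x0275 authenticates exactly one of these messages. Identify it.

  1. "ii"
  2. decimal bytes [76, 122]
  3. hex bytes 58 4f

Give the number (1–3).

Key decimal bytes [170, 228, 57, 175, 119, 129, 239, 188, 30] = aa e4 39 af 77 81 ef bc 1e is 9 bytes > B = 5, so hash it first: H(key) = 05 37, then zero-pad to 5 bytes: K' = 05 37 00 00 00.
K' ⊕ ipad = 33 01 36 36 36; K' ⊕ opad = 59 6b 5c 5c 5c.
m1: inner = H(33 01 36 36 36 69 69) = 01 a8; tag = H(59 6b 5c 5c 5c 01 a8) = 0281
m2: inner = H(33 01 36 36 36 4c 7a) = 01 9c; tag = H(59 6b 5c 5c 5c 01 9c) = 0275 ← matches
m3: inner = H(33 01 36 36 36 58 4f) = 01 7d; tag = H(59 6b 5c 5c 5c 01 7d) = 0256

2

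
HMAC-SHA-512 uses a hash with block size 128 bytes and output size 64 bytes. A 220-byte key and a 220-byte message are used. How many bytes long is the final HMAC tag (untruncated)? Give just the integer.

The tag is one SHA-512 digest: 64 bytes.

64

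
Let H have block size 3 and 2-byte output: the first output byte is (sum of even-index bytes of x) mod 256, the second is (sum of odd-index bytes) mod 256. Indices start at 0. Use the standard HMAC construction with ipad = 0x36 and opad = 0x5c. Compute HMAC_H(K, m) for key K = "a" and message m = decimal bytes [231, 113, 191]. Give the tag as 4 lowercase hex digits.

755a

Key "a" = 61 is 1 byte ≤ B = 3; zero-pad to 3 bytes: K' = 61 00 00.
K' ⊕ ipad = 57 36 36.  K' ⊕ opad = 3d 5c 5c.
Inner input = (K'⊕ipad) ∥ m = 57 36 36 ∥ e7 71 bf.
Inner hash: even-index sum = 254 mod 256 = 254; odd-index sum = 476 mod 256 = 220 → fe dc.
Outer input = (K'⊕opad) ∥ inner = 3d 5c 5c ∥ fe dc.
Outer hash (tag): even-index sum = 373 mod 256 = 117; odd-index sum = 346 mod 256 = 90 → 75 5a.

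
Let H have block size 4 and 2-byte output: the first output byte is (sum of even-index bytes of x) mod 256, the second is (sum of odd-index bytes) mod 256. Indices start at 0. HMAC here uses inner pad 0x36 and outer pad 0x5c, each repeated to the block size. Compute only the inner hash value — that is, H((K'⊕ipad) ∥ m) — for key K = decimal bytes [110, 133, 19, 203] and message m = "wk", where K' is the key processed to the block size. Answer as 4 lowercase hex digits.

f41b

Key decimal bytes [110, 133, 19, 203] = 6e 85 13 cb is exactly B = 4 bytes: K' = 6e 85 13 cb.
K' ⊕ ipad = 58 b3 25 fd.
Inner input = 58 b3 25 fd ∥ 77 6b.
Inner hash: even-index sum = 244 mod 256 = 244; odd-index sum = 539 mod 256 = 27 → f4 1b.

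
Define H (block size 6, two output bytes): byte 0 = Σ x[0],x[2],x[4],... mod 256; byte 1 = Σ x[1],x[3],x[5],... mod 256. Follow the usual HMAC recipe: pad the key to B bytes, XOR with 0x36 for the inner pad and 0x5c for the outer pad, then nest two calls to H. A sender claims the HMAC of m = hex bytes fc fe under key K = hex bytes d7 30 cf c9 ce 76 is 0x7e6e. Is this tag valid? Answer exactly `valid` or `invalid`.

valid

Key hex bytes d7 30 cf c9 ce 76 is exactly B = 6 bytes: K' = d7 30 cf c9 ce 76.
K' ⊕ ipad = e1 06 f9 ff f8 40; K' ⊕ opad = 8b 6c 93 95 92 2a.
Inner hash: even-index sum = 974 mod 256 = 206; odd-index sum = 579 mod 256 = 67 → ce 43.
Outer hash (recomputed tag): even-index sum = 638 mod 256 = 126; odd-index sum = 366 mod 256 = 110 → 7e 6e.
Recomputed tag = 7e6e; claimed = 7e6e → match.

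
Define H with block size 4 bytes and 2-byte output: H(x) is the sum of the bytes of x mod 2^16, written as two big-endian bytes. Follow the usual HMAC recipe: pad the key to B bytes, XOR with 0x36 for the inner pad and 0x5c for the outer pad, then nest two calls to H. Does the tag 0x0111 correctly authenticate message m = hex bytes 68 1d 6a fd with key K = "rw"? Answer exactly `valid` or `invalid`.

invalid

Key "rw" = 72 77 is 2 bytes ≤ B = 4; zero-pad to 4 bytes: K' = 72 77 00 00.
K' ⊕ ipad = 44 41 36 36; K' ⊕ opad = 2e 2b 5c 5c.
Inner hash: sum = 68+65+54+54+104+29+106+253 = 733 → 02 dd.
Outer hash (recomputed tag): sum = 46+43+92+92+2+221 = 496 → 01 f0.
Recomputed tag = 01f0; claimed = 0111 → mismatch.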